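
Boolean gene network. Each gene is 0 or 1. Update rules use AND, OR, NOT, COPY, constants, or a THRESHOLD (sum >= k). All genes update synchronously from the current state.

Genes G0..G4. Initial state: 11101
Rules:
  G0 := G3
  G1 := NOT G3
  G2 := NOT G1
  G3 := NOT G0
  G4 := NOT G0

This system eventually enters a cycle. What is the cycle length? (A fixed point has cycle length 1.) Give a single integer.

Answer: 4

Derivation:
Step 0: 11101
Step 1: G0=G3=0 G1=NOT G3=NOT 0=1 G2=NOT G1=NOT 1=0 G3=NOT G0=NOT 1=0 G4=NOT G0=NOT 1=0 -> 01000
Step 2: G0=G3=0 G1=NOT G3=NOT 0=1 G2=NOT G1=NOT 1=0 G3=NOT G0=NOT 0=1 G4=NOT G0=NOT 0=1 -> 01011
Step 3: G0=G3=1 G1=NOT G3=NOT 1=0 G2=NOT G1=NOT 1=0 G3=NOT G0=NOT 0=1 G4=NOT G0=NOT 0=1 -> 10011
Step 4: G0=G3=1 G1=NOT G3=NOT 1=0 G2=NOT G1=NOT 0=1 G3=NOT G0=NOT 1=0 G4=NOT G0=NOT 1=0 -> 10100
Step 5: G0=G3=0 G1=NOT G3=NOT 0=1 G2=NOT G1=NOT 0=1 G3=NOT G0=NOT 1=0 G4=NOT G0=NOT 1=0 -> 01100
Step 6: G0=G3=0 G1=NOT G3=NOT 0=1 G2=NOT G1=NOT 1=0 G3=NOT G0=NOT 0=1 G4=NOT G0=NOT 0=1 -> 01011
State from step 6 equals state from step 2 -> cycle length 4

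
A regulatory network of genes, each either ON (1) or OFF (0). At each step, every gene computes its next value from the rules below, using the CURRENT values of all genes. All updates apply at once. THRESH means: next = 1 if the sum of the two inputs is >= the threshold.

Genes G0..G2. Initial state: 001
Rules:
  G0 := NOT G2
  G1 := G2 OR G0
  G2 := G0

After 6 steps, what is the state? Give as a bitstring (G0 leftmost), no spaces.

Step 1: G0=NOT G2=NOT 1=0 G1=G2|G0=1|0=1 G2=G0=0 -> 010
Step 2: G0=NOT G2=NOT 0=1 G1=G2|G0=0|0=0 G2=G0=0 -> 100
Step 3: G0=NOT G2=NOT 0=1 G1=G2|G0=0|1=1 G2=G0=1 -> 111
Step 4: G0=NOT G2=NOT 1=0 G1=G2|G0=1|1=1 G2=G0=1 -> 011
Step 5: G0=NOT G2=NOT 1=0 G1=G2|G0=1|0=1 G2=G0=0 -> 010
Step 6: G0=NOT G2=NOT 0=1 G1=G2|G0=0|0=0 G2=G0=0 -> 100

100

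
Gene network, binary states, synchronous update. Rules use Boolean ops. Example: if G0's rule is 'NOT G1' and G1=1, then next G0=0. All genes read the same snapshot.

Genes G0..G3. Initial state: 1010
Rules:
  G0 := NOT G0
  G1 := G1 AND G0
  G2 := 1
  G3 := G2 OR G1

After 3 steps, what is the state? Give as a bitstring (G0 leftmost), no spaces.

Step 1: G0=NOT G0=NOT 1=0 G1=G1&G0=0&1=0 G2=1(const) G3=G2|G1=1|0=1 -> 0011
Step 2: G0=NOT G0=NOT 0=1 G1=G1&G0=0&0=0 G2=1(const) G3=G2|G1=1|0=1 -> 1011
Step 3: G0=NOT G0=NOT 1=0 G1=G1&G0=0&1=0 G2=1(const) G3=G2|G1=1|0=1 -> 0011

0011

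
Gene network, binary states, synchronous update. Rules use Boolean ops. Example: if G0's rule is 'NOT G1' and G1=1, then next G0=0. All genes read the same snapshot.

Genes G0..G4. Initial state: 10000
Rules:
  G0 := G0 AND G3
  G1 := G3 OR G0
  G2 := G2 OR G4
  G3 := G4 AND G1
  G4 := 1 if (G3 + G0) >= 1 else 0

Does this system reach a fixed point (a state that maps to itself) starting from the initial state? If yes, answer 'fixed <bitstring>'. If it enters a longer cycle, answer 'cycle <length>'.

Step 0: 10000
Step 1: G0=G0&G3=1&0=0 G1=G3|G0=0|1=1 G2=G2|G4=0|0=0 G3=G4&G1=0&0=0 G4=(0+1>=1)=1 -> 01001
Step 2: G0=G0&G3=0&0=0 G1=G3|G0=0|0=0 G2=G2|G4=0|1=1 G3=G4&G1=1&1=1 G4=(0+0>=1)=0 -> 00110
Step 3: G0=G0&G3=0&1=0 G1=G3|G0=1|0=1 G2=G2|G4=1|0=1 G3=G4&G1=0&0=0 G4=(1+0>=1)=1 -> 01101
Step 4: G0=G0&G3=0&0=0 G1=G3|G0=0|0=0 G2=G2|G4=1|1=1 G3=G4&G1=1&1=1 G4=(0+0>=1)=0 -> 00110
Cycle of length 2 starting at step 2 -> no fixed point

Answer: cycle 2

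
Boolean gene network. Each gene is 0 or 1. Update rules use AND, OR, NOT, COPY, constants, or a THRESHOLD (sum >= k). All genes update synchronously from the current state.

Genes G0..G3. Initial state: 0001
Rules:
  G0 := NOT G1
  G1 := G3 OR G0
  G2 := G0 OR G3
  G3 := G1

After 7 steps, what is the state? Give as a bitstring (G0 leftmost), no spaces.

Step 1: G0=NOT G1=NOT 0=1 G1=G3|G0=1|0=1 G2=G0|G3=0|1=1 G3=G1=0 -> 1110
Step 2: G0=NOT G1=NOT 1=0 G1=G3|G0=0|1=1 G2=G0|G3=1|0=1 G3=G1=1 -> 0111
Step 3: G0=NOT G1=NOT 1=0 G1=G3|G0=1|0=1 G2=G0|G3=0|1=1 G3=G1=1 -> 0111
Step 4: G0=NOT G1=NOT 1=0 G1=G3|G0=1|0=1 G2=G0|G3=0|1=1 G3=G1=1 -> 0111
Step 5: G0=NOT G1=NOT 1=0 G1=G3|G0=1|0=1 G2=G0|G3=0|1=1 G3=G1=1 -> 0111
Step 6: G0=NOT G1=NOT 1=0 G1=G3|G0=1|0=1 G2=G0|G3=0|1=1 G3=G1=1 -> 0111
Step 7: G0=NOT G1=NOT 1=0 G1=G3|G0=1|0=1 G2=G0|G3=0|1=1 G3=G1=1 -> 0111

0111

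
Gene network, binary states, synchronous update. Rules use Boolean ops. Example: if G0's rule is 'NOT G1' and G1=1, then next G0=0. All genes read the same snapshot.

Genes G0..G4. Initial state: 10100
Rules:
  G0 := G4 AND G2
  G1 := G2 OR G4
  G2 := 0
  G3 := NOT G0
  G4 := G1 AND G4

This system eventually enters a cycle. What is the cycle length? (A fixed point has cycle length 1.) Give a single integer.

Answer: 1

Derivation:
Step 0: 10100
Step 1: G0=G4&G2=0&1=0 G1=G2|G4=1|0=1 G2=0(const) G3=NOT G0=NOT 1=0 G4=G1&G4=0&0=0 -> 01000
Step 2: G0=G4&G2=0&0=0 G1=G2|G4=0|0=0 G2=0(const) G3=NOT G0=NOT 0=1 G4=G1&G4=1&0=0 -> 00010
Step 3: G0=G4&G2=0&0=0 G1=G2|G4=0|0=0 G2=0(const) G3=NOT G0=NOT 0=1 G4=G1&G4=0&0=0 -> 00010
State from step 3 equals state from step 2 -> cycle length 1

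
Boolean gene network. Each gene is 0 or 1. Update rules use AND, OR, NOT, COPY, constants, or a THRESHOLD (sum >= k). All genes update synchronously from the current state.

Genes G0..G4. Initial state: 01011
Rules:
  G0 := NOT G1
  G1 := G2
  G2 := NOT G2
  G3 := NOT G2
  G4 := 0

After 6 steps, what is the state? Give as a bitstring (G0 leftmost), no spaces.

Step 1: G0=NOT G1=NOT 1=0 G1=G2=0 G2=NOT G2=NOT 0=1 G3=NOT G2=NOT 0=1 G4=0(const) -> 00110
Step 2: G0=NOT G1=NOT 0=1 G1=G2=1 G2=NOT G2=NOT 1=0 G3=NOT G2=NOT 1=0 G4=0(const) -> 11000
Step 3: G0=NOT G1=NOT 1=0 G1=G2=0 G2=NOT G2=NOT 0=1 G3=NOT G2=NOT 0=1 G4=0(const) -> 00110
Step 4: G0=NOT G1=NOT 0=1 G1=G2=1 G2=NOT G2=NOT 1=0 G3=NOT G2=NOT 1=0 G4=0(const) -> 11000
Step 5: G0=NOT G1=NOT 1=0 G1=G2=0 G2=NOT G2=NOT 0=1 G3=NOT G2=NOT 0=1 G4=0(const) -> 00110
Step 6: G0=NOT G1=NOT 0=1 G1=G2=1 G2=NOT G2=NOT 1=0 G3=NOT G2=NOT 1=0 G4=0(const) -> 11000

11000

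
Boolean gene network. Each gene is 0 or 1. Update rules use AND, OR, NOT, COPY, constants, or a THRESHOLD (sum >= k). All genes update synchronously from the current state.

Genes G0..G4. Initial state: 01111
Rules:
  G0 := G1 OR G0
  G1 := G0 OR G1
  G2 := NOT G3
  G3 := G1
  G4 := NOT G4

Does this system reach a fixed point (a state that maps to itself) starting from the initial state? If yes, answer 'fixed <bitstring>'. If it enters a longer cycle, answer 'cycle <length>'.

Step 0: 01111
Step 1: G0=G1|G0=1|0=1 G1=G0|G1=0|1=1 G2=NOT G3=NOT 1=0 G3=G1=1 G4=NOT G4=NOT 1=0 -> 11010
Step 2: G0=G1|G0=1|1=1 G1=G0|G1=1|1=1 G2=NOT G3=NOT 1=0 G3=G1=1 G4=NOT G4=NOT 0=1 -> 11011
Step 3: G0=G1|G0=1|1=1 G1=G0|G1=1|1=1 G2=NOT G3=NOT 1=0 G3=G1=1 G4=NOT G4=NOT 1=0 -> 11010
Cycle of length 2 starting at step 1 -> no fixed point

Answer: cycle 2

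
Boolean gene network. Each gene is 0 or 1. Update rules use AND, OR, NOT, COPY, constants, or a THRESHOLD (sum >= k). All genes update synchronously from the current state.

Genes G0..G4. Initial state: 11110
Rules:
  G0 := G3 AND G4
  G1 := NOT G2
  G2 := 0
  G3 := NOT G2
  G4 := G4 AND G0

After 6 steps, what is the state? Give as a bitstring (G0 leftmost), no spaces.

Step 1: G0=G3&G4=1&0=0 G1=NOT G2=NOT 1=0 G2=0(const) G3=NOT G2=NOT 1=0 G4=G4&G0=0&1=0 -> 00000
Step 2: G0=G3&G4=0&0=0 G1=NOT G2=NOT 0=1 G2=0(const) G3=NOT G2=NOT 0=1 G4=G4&G0=0&0=0 -> 01010
Step 3: G0=G3&G4=1&0=0 G1=NOT G2=NOT 0=1 G2=0(const) G3=NOT G2=NOT 0=1 G4=G4&G0=0&0=0 -> 01010
Step 4: G0=G3&G4=1&0=0 G1=NOT G2=NOT 0=1 G2=0(const) G3=NOT G2=NOT 0=1 G4=G4&G0=0&0=0 -> 01010
Step 5: G0=G3&G4=1&0=0 G1=NOT G2=NOT 0=1 G2=0(const) G3=NOT G2=NOT 0=1 G4=G4&G0=0&0=0 -> 01010
Step 6: G0=G3&G4=1&0=0 G1=NOT G2=NOT 0=1 G2=0(const) G3=NOT G2=NOT 0=1 G4=G4&G0=0&0=0 -> 01010

01010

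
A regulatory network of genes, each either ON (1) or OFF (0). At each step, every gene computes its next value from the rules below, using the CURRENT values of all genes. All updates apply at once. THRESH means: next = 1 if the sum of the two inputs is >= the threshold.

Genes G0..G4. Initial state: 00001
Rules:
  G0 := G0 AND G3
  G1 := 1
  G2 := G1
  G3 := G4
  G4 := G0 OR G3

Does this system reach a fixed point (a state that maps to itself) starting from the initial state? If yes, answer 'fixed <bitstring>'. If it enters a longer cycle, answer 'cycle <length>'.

Step 0: 00001
Step 1: G0=G0&G3=0&0=0 G1=1(const) G2=G1=0 G3=G4=1 G4=G0|G3=0|0=0 -> 01010
Step 2: G0=G0&G3=0&1=0 G1=1(const) G2=G1=1 G3=G4=0 G4=G0|G3=0|1=1 -> 01101
Step 3: G0=G0&G3=0&0=0 G1=1(const) G2=G1=1 G3=G4=1 G4=G0|G3=0|0=0 -> 01110
Step 4: G0=G0&G3=0&1=0 G1=1(const) G2=G1=1 G3=G4=0 G4=G0|G3=0|1=1 -> 01101
Cycle of length 2 starting at step 2 -> no fixed point

Answer: cycle 2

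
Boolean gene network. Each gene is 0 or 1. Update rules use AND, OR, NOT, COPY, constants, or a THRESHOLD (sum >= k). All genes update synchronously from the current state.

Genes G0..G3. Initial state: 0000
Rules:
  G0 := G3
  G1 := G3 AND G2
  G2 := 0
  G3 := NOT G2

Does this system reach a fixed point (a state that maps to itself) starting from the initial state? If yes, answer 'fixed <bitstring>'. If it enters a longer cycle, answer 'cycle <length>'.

Step 0: 0000
Step 1: G0=G3=0 G1=G3&G2=0&0=0 G2=0(const) G3=NOT G2=NOT 0=1 -> 0001
Step 2: G0=G3=1 G1=G3&G2=1&0=0 G2=0(const) G3=NOT G2=NOT 0=1 -> 1001
Step 3: G0=G3=1 G1=G3&G2=1&0=0 G2=0(const) G3=NOT G2=NOT 0=1 -> 1001
Fixed point reached at step 2: 1001

Answer: fixed 1001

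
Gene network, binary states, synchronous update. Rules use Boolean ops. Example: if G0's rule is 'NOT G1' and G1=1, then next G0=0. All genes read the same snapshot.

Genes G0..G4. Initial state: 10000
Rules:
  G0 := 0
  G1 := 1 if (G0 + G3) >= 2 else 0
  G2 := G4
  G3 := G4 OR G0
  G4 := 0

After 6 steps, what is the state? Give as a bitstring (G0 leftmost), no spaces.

Step 1: G0=0(const) G1=(1+0>=2)=0 G2=G4=0 G3=G4|G0=0|1=1 G4=0(const) -> 00010
Step 2: G0=0(const) G1=(0+1>=2)=0 G2=G4=0 G3=G4|G0=0|0=0 G4=0(const) -> 00000
Step 3: G0=0(const) G1=(0+0>=2)=0 G2=G4=0 G3=G4|G0=0|0=0 G4=0(const) -> 00000
Step 4: G0=0(const) G1=(0+0>=2)=0 G2=G4=0 G3=G4|G0=0|0=0 G4=0(const) -> 00000
Step 5: G0=0(const) G1=(0+0>=2)=0 G2=G4=0 G3=G4|G0=0|0=0 G4=0(const) -> 00000
Step 6: G0=0(const) G1=(0+0>=2)=0 G2=G4=0 G3=G4|G0=0|0=0 G4=0(const) -> 00000

00000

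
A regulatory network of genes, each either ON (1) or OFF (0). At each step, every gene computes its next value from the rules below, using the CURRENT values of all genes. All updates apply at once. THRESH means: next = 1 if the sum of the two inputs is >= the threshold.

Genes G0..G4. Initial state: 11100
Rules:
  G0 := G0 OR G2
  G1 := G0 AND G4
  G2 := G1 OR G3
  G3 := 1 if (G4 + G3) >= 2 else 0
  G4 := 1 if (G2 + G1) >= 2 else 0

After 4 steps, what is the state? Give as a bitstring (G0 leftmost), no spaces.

Step 1: G0=G0|G2=1|1=1 G1=G0&G4=1&0=0 G2=G1|G3=1|0=1 G3=(0+0>=2)=0 G4=(1+1>=2)=1 -> 10101
Step 2: G0=G0|G2=1|1=1 G1=G0&G4=1&1=1 G2=G1|G3=0|0=0 G3=(1+0>=2)=0 G4=(1+0>=2)=0 -> 11000
Step 3: G0=G0|G2=1|0=1 G1=G0&G4=1&0=0 G2=G1|G3=1|0=1 G3=(0+0>=2)=0 G4=(0+1>=2)=0 -> 10100
Step 4: G0=G0|G2=1|1=1 G1=G0&G4=1&0=0 G2=G1|G3=0|0=0 G3=(0+0>=2)=0 G4=(1+0>=2)=0 -> 10000

10000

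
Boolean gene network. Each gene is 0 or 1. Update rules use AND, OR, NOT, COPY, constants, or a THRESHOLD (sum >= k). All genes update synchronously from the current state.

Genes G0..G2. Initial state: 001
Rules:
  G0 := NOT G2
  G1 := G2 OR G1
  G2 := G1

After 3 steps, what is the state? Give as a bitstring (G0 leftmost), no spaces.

Step 1: G0=NOT G2=NOT 1=0 G1=G2|G1=1|0=1 G2=G1=0 -> 010
Step 2: G0=NOT G2=NOT 0=1 G1=G2|G1=0|1=1 G2=G1=1 -> 111
Step 3: G0=NOT G2=NOT 1=0 G1=G2|G1=1|1=1 G2=G1=1 -> 011

011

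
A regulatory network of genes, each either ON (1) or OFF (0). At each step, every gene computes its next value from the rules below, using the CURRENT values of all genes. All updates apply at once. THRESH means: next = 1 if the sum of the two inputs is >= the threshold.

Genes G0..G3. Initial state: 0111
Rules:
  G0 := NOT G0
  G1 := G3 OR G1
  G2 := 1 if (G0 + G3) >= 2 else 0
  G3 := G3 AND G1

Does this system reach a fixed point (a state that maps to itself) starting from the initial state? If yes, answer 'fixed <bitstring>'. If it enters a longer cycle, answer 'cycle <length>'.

Step 0: 0111
Step 1: G0=NOT G0=NOT 0=1 G1=G3|G1=1|1=1 G2=(0+1>=2)=0 G3=G3&G1=1&1=1 -> 1101
Step 2: G0=NOT G0=NOT 1=0 G1=G3|G1=1|1=1 G2=(1+1>=2)=1 G3=G3&G1=1&1=1 -> 0111
Cycle of length 2 starting at step 0 -> no fixed point

Answer: cycle 2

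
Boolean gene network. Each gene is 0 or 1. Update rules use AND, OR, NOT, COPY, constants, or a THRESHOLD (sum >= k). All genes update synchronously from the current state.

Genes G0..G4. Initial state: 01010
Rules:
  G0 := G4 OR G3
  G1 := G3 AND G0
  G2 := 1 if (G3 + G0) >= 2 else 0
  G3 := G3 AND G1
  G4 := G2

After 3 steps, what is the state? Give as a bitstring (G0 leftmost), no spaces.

Step 1: G0=G4|G3=0|1=1 G1=G3&G0=1&0=0 G2=(1+0>=2)=0 G3=G3&G1=1&1=1 G4=G2=0 -> 10010
Step 2: G0=G4|G3=0|1=1 G1=G3&G0=1&1=1 G2=(1+1>=2)=1 G3=G3&G1=1&0=0 G4=G2=0 -> 11100
Step 3: G0=G4|G3=0|0=0 G1=G3&G0=0&1=0 G2=(0+1>=2)=0 G3=G3&G1=0&1=0 G4=G2=1 -> 00001

00001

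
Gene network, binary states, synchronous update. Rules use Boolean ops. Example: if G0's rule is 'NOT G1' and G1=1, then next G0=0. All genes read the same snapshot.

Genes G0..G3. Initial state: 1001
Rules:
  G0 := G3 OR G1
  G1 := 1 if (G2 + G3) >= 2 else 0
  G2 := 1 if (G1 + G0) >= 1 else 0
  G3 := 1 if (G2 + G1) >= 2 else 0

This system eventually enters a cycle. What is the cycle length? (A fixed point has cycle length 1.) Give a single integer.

Answer: 1

Derivation:
Step 0: 1001
Step 1: G0=G3|G1=1|0=1 G1=(0+1>=2)=0 G2=(0+1>=1)=1 G3=(0+0>=2)=0 -> 1010
Step 2: G0=G3|G1=0|0=0 G1=(1+0>=2)=0 G2=(0+1>=1)=1 G3=(1+0>=2)=0 -> 0010
Step 3: G0=G3|G1=0|0=0 G1=(1+0>=2)=0 G2=(0+0>=1)=0 G3=(1+0>=2)=0 -> 0000
Step 4: G0=G3|G1=0|0=0 G1=(0+0>=2)=0 G2=(0+0>=1)=0 G3=(0+0>=2)=0 -> 0000
State from step 4 equals state from step 3 -> cycle length 1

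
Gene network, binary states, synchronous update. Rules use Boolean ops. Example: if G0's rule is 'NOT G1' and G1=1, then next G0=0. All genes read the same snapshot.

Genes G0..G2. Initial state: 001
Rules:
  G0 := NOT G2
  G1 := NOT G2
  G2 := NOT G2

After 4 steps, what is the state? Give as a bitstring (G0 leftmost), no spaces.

Step 1: G0=NOT G2=NOT 1=0 G1=NOT G2=NOT 1=0 G2=NOT G2=NOT 1=0 -> 000
Step 2: G0=NOT G2=NOT 0=1 G1=NOT G2=NOT 0=1 G2=NOT G2=NOT 0=1 -> 111
Step 3: G0=NOT G2=NOT 1=0 G1=NOT G2=NOT 1=0 G2=NOT G2=NOT 1=0 -> 000
Step 4: G0=NOT G2=NOT 0=1 G1=NOT G2=NOT 0=1 G2=NOT G2=NOT 0=1 -> 111

111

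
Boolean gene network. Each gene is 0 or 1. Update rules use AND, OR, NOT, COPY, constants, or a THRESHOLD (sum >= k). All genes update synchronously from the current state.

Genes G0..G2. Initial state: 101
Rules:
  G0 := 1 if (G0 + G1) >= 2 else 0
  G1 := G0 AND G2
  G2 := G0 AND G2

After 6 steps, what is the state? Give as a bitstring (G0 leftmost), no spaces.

Step 1: G0=(1+0>=2)=0 G1=G0&G2=1&1=1 G2=G0&G2=1&1=1 -> 011
Step 2: G0=(0+1>=2)=0 G1=G0&G2=0&1=0 G2=G0&G2=0&1=0 -> 000
Step 3: G0=(0+0>=2)=0 G1=G0&G2=0&0=0 G2=G0&G2=0&0=0 -> 000
Step 4: G0=(0+0>=2)=0 G1=G0&G2=0&0=0 G2=G0&G2=0&0=0 -> 000
Step 5: G0=(0+0>=2)=0 G1=G0&G2=0&0=0 G2=G0&G2=0&0=0 -> 000
Step 6: G0=(0+0>=2)=0 G1=G0&G2=0&0=0 G2=G0&G2=0&0=0 -> 000

000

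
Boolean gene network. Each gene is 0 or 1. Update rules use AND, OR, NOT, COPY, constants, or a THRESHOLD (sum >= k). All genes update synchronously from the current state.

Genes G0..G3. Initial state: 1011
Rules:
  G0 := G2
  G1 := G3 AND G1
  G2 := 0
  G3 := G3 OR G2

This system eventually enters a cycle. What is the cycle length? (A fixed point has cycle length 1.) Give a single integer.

Answer: 1

Derivation:
Step 0: 1011
Step 1: G0=G2=1 G1=G3&G1=1&0=0 G2=0(const) G3=G3|G2=1|1=1 -> 1001
Step 2: G0=G2=0 G1=G3&G1=1&0=0 G2=0(const) G3=G3|G2=1|0=1 -> 0001
Step 3: G0=G2=0 G1=G3&G1=1&0=0 G2=0(const) G3=G3|G2=1|0=1 -> 0001
State from step 3 equals state from step 2 -> cycle length 1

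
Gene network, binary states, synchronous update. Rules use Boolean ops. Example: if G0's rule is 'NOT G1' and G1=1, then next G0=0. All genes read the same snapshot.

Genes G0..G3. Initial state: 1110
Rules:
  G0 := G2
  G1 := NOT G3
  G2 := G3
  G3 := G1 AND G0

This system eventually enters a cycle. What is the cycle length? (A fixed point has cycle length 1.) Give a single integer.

Step 0: 1110
Step 1: G0=G2=1 G1=NOT G3=NOT 0=1 G2=G3=0 G3=G1&G0=1&1=1 -> 1101
Step 2: G0=G2=0 G1=NOT G3=NOT 1=0 G2=G3=1 G3=G1&G0=1&1=1 -> 0011
Step 3: G0=G2=1 G1=NOT G3=NOT 1=0 G2=G3=1 G3=G1&G0=0&0=0 -> 1010
Step 4: G0=G2=1 G1=NOT G3=NOT 0=1 G2=G3=0 G3=G1&G0=0&1=0 -> 1100
Step 5: G0=G2=0 G1=NOT G3=NOT 0=1 G2=G3=0 G3=G1&G0=1&1=1 -> 0101
Step 6: G0=G2=0 G1=NOT G3=NOT 1=0 G2=G3=1 G3=G1&G0=1&0=0 -> 0010
Step 7: G0=G2=1 G1=NOT G3=NOT 0=1 G2=G3=0 G3=G1&G0=0&0=0 -> 1100
State from step 7 equals state from step 4 -> cycle length 3

Answer: 3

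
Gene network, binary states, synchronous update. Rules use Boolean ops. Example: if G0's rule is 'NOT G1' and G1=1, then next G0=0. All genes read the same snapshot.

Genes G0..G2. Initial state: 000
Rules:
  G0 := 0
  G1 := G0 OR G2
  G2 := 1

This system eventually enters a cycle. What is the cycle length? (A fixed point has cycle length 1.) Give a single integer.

Step 0: 000
Step 1: G0=0(const) G1=G0|G2=0|0=0 G2=1(const) -> 001
Step 2: G0=0(const) G1=G0|G2=0|1=1 G2=1(const) -> 011
Step 3: G0=0(const) G1=G0|G2=0|1=1 G2=1(const) -> 011
State from step 3 equals state from step 2 -> cycle length 1

Answer: 1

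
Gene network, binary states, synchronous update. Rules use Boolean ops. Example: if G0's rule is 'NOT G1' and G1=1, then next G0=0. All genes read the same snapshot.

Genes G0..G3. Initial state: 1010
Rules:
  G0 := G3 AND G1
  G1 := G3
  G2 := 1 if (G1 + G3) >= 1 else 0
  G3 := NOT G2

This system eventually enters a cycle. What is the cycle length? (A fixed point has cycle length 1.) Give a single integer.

Answer: 5

Derivation:
Step 0: 1010
Step 1: G0=G3&G1=0&0=0 G1=G3=0 G2=(0+0>=1)=0 G3=NOT G2=NOT 1=0 -> 0000
Step 2: G0=G3&G1=0&0=0 G1=G3=0 G2=(0+0>=1)=0 G3=NOT G2=NOT 0=1 -> 0001
Step 3: G0=G3&G1=1&0=0 G1=G3=1 G2=(0+1>=1)=1 G3=NOT G2=NOT 0=1 -> 0111
Step 4: G0=G3&G1=1&1=1 G1=G3=1 G2=(1+1>=1)=1 G3=NOT G2=NOT 1=0 -> 1110
Step 5: G0=G3&G1=0&1=0 G1=G3=0 G2=(1+0>=1)=1 G3=NOT G2=NOT 1=0 -> 0010
Step 6: G0=G3&G1=0&0=0 G1=G3=0 G2=(0+0>=1)=0 G3=NOT G2=NOT 1=0 -> 0000
State from step 6 equals state from step 1 -> cycle length 5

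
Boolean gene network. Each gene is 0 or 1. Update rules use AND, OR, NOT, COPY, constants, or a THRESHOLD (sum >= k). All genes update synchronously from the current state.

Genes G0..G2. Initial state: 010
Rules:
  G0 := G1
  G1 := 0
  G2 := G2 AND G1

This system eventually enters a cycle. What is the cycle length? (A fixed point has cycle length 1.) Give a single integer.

Answer: 1

Derivation:
Step 0: 010
Step 1: G0=G1=1 G1=0(const) G2=G2&G1=0&1=0 -> 100
Step 2: G0=G1=0 G1=0(const) G2=G2&G1=0&0=0 -> 000
Step 3: G0=G1=0 G1=0(const) G2=G2&G1=0&0=0 -> 000
State from step 3 equals state from step 2 -> cycle length 1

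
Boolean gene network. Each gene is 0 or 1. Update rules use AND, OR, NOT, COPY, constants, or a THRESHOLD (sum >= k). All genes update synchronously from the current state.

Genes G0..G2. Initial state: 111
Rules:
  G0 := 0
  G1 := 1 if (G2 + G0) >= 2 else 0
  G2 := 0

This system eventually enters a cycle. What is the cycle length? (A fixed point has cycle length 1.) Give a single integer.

Answer: 1

Derivation:
Step 0: 111
Step 1: G0=0(const) G1=(1+1>=2)=1 G2=0(const) -> 010
Step 2: G0=0(const) G1=(0+0>=2)=0 G2=0(const) -> 000
Step 3: G0=0(const) G1=(0+0>=2)=0 G2=0(const) -> 000
State from step 3 equals state from step 2 -> cycle length 1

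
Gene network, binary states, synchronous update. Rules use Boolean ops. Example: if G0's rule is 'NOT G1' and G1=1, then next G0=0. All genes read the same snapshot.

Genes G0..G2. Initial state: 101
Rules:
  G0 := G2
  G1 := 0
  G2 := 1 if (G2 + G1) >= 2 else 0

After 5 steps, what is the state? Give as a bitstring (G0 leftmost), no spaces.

Step 1: G0=G2=1 G1=0(const) G2=(1+0>=2)=0 -> 100
Step 2: G0=G2=0 G1=0(const) G2=(0+0>=2)=0 -> 000
Step 3: G0=G2=0 G1=0(const) G2=(0+0>=2)=0 -> 000
Step 4: G0=G2=0 G1=0(const) G2=(0+0>=2)=0 -> 000
Step 5: G0=G2=0 G1=0(const) G2=(0+0>=2)=0 -> 000

000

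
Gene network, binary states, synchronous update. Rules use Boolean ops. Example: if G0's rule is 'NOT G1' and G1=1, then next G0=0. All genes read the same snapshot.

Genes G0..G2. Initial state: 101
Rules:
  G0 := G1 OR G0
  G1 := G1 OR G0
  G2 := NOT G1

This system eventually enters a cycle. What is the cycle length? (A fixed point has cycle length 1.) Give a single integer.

Step 0: 101
Step 1: G0=G1|G0=0|1=1 G1=G1|G0=0|1=1 G2=NOT G1=NOT 0=1 -> 111
Step 2: G0=G1|G0=1|1=1 G1=G1|G0=1|1=1 G2=NOT G1=NOT 1=0 -> 110
Step 3: G0=G1|G0=1|1=1 G1=G1|G0=1|1=1 G2=NOT G1=NOT 1=0 -> 110
State from step 3 equals state from step 2 -> cycle length 1

Answer: 1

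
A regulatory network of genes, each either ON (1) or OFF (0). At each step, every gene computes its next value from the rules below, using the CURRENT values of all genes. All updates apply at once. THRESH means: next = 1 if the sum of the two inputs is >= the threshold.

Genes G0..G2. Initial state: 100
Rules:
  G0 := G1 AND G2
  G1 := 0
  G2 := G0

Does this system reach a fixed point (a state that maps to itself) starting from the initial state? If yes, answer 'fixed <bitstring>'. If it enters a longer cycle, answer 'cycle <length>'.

Step 0: 100
Step 1: G0=G1&G2=0&0=0 G1=0(const) G2=G0=1 -> 001
Step 2: G0=G1&G2=0&1=0 G1=0(const) G2=G0=0 -> 000
Step 3: G0=G1&G2=0&0=0 G1=0(const) G2=G0=0 -> 000
Fixed point reached at step 2: 000

Answer: fixed 000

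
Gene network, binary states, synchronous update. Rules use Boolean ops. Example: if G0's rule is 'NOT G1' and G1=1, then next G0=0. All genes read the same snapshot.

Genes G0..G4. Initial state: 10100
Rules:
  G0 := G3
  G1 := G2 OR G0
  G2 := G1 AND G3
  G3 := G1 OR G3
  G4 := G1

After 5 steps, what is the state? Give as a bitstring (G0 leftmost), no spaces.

Step 1: G0=G3=0 G1=G2|G0=1|1=1 G2=G1&G3=0&0=0 G3=G1|G3=0|0=0 G4=G1=0 -> 01000
Step 2: G0=G3=0 G1=G2|G0=0|0=0 G2=G1&G3=1&0=0 G3=G1|G3=1|0=1 G4=G1=1 -> 00011
Step 3: G0=G3=1 G1=G2|G0=0|0=0 G2=G1&G3=0&1=0 G3=G1|G3=0|1=1 G4=G1=0 -> 10010
Step 4: G0=G3=1 G1=G2|G0=0|1=1 G2=G1&G3=0&1=0 G3=G1|G3=0|1=1 G4=G1=0 -> 11010
Step 5: G0=G3=1 G1=G2|G0=0|1=1 G2=G1&G3=1&1=1 G3=G1|G3=1|1=1 G4=G1=1 -> 11111

11111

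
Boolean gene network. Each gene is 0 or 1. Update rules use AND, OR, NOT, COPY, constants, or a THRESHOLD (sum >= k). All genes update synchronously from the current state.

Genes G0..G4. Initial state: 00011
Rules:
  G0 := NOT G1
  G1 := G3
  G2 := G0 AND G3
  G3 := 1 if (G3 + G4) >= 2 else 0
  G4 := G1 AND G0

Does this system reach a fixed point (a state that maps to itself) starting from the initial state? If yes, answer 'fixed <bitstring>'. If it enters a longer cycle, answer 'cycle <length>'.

Answer: fixed 10000

Derivation:
Step 0: 00011
Step 1: G0=NOT G1=NOT 0=1 G1=G3=1 G2=G0&G3=0&1=0 G3=(1+1>=2)=1 G4=G1&G0=0&0=0 -> 11010
Step 2: G0=NOT G1=NOT 1=0 G1=G3=1 G2=G0&G3=1&1=1 G3=(1+0>=2)=0 G4=G1&G0=1&1=1 -> 01101
Step 3: G0=NOT G1=NOT 1=0 G1=G3=0 G2=G0&G3=0&0=0 G3=(0+1>=2)=0 G4=G1&G0=1&0=0 -> 00000
Step 4: G0=NOT G1=NOT 0=1 G1=G3=0 G2=G0&G3=0&0=0 G3=(0+0>=2)=0 G4=G1&G0=0&0=0 -> 10000
Step 5: G0=NOT G1=NOT 0=1 G1=G3=0 G2=G0&G3=1&0=0 G3=(0+0>=2)=0 G4=G1&G0=0&1=0 -> 10000
Fixed point reached at step 4: 10000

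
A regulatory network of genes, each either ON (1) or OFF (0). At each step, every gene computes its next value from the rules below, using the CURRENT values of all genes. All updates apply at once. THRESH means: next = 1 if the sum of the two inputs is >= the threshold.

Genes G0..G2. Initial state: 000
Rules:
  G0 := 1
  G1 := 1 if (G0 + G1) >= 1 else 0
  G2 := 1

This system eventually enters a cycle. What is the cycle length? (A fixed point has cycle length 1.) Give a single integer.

Answer: 1

Derivation:
Step 0: 000
Step 1: G0=1(const) G1=(0+0>=1)=0 G2=1(const) -> 101
Step 2: G0=1(const) G1=(1+0>=1)=1 G2=1(const) -> 111
Step 3: G0=1(const) G1=(1+1>=1)=1 G2=1(const) -> 111
State from step 3 equals state from step 2 -> cycle length 1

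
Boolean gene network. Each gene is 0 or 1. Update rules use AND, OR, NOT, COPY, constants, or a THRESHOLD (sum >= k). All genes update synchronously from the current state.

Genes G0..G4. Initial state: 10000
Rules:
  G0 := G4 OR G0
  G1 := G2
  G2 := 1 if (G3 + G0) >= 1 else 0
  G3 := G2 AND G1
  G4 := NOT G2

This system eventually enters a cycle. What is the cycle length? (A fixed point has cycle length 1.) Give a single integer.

Answer: 1

Derivation:
Step 0: 10000
Step 1: G0=G4|G0=0|1=1 G1=G2=0 G2=(0+1>=1)=1 G3=G2&G1=0&0=0 G4=NOT G2=NOT 0=1 -> 10101
Step 2: G0=G4|G0=1|1=1 G1=G2=1 G2=(0+1>=1)=1 G3=G2&G1=1&0=0 G4=NOT G2=NOT 1=0 -> 11100
Step 3: G0=G4|G0=0|1=1 G1=G2=1 G2=(0+1>=1)=1 G3=G2&G1=1&1=1 G4=NOT G2=NOT 1=0 -> 11110
Step 4: G0=G4|G0=0|1=1 G1=G2=1 G2=(1+1>=1)=1 G3=G2&G1=1&1=1 G4=NOT G2=NOT 1=0 -> 11110
State from step 4 equals state from step 3 -> cycle length 1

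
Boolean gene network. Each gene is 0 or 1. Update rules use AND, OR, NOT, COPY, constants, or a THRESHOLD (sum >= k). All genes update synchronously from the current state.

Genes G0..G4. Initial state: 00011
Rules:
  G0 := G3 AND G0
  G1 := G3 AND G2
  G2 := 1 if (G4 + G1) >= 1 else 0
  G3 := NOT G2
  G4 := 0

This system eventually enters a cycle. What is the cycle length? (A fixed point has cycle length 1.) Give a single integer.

Step 0: 00011
Step 1: G0=G3&G0=1&0=0 G1=G3&G2=1&0=0 G2=(1+0>=1)=1 G3=NOT G2=NOT 0=1 G4=0(const) -> 00110
Step 2: G0=G3&G0=1&0=0 G1=G3&G2=1&1=1 G2=(0+0>=1)=0 G3=NOT G2=NOT 1=0 G4=0(const) -> 01000
Step 3: G0=G3&G0=0&0=0 G1=G3&G2=0&0=0 G2=(0+1>=1)=1 G3=NOT G2=NOT 0=1 G4=0(const) -> 00110
State from step 3 equals state from step 1 -> cycle length 2

Answer: 2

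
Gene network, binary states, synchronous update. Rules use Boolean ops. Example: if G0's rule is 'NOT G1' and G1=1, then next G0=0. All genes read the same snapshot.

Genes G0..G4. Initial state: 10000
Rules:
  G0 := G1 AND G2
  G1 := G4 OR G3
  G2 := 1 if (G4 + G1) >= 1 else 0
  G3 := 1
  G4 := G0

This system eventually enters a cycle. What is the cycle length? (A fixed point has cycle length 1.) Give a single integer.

Answer: 1

Derivation:
Step 0: 10000
Step 1: G0=G1&G2=0&0=0 G1=G4|G3=0|0=0 G2=(0+0>=1)=0 G3=1(const) G4=G0=1 -> 00011
Step 2: G0=G1&G2=0&0=0 G1=G4|G3=1|1=1 G2=(1+0>=1)=1 G3=1(const) G4=G0=0 -> 01110
Step 3: G0=G1&G2=1&1=1 G1=G4|G3=0|1=1 G2=(0+1>=1)=1 G3=1(const) G4=G0=0 -> 11110
Step 4: G0=G1&G2=1&1=1 G1=G4|G3=0|1=1 G2=(0+1>=1)=1 G3=1(const) G4=G0=1 -> 11111
Step 5: G0=G1&G2=1&1=1 G1=G4|G3=1|1=1 G2=(1+1>=1)=1 G3=1(const) G4=G0=1 -> 11111
State from step 5 equals state from step 4 -> cycle length 1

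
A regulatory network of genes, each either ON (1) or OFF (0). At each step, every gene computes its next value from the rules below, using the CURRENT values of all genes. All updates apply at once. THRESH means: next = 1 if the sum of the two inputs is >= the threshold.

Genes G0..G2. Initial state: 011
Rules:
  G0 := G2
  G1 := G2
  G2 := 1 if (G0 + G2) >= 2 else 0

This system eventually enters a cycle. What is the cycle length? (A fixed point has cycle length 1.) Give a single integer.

Step 0: 011
Step 1: G0=G2=1 G1=G2=1 G2=(0+1>=2)=0 -> 110
Step 2: G0=G2=0 G1=G2=0 G2=(1+0>=2)=0 -> 000
Step 3: G0=G2=0 G1=G2=0 G2=(0+0>=2)=0 -> 000
State from step 3 equals state from step 2 -> cycle length 1

Answer: 1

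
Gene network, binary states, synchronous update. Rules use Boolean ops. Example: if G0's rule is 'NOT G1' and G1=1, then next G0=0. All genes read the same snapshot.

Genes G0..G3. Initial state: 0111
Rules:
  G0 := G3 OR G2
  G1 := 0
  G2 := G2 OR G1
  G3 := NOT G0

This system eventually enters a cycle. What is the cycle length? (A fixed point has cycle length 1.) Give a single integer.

Step 0: 0111
Step 1: G0=G3|G2=1|1=1 G1=0(const) G2=G2|G1=1|1=1 G3=NOT G0=NOT 0=1 -> 1011
Step 2: G0=G3|G2=1|1=1 G1=0(const) G2=G2|G1=1|0=1 G3=NOT G0=NOT 1=0 -> 1010
Step 3: G0=G3|G2=0|1=1 G1=0(const) G2=G2|G1=1|0=1 G3=NOT G0=NOT 1=0 -> 1010
State from step 3 equals state from step 2 -> cycle length 1

Answer: 1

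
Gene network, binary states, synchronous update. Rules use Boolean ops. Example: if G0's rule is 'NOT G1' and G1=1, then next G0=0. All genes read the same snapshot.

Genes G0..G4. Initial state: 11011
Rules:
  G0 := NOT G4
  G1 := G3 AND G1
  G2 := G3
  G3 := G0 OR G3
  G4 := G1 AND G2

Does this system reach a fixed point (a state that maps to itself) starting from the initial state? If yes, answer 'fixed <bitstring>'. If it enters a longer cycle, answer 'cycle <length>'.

Step 0: 11011
Step 1: G0=NOT G4=NOT 1=0 G1=G3&G1=1&1=1 G2=G3=1 G3=G0|G3=1|1=1 G4=G1&G2=1&0=0 -> 01110
Step 2: G0=NOT G4=NOT 0=1 G1=G3&G1=1&1=1 G2=G3=1 G3=G0|G3=0|1=1 G4=G1&G2=1&1=1 -> 11111
Step 3: G0=NOT G4=NOT 1=0 G1=G3&G1=1&1=1 G2=G3=1 G3=G0|G3=1|1=1 G4=G1&G2=1&1=1 -> 01111
Step 4: G0=NOT G4=NOT 1=0 G1=G3&G1=1&1=1 G2=G3=1 G3=G0|G3=0|1=1 G4=G1&G2=1&1=1 -> 01111
Fixed point reached at step 3: 01111

Answer: fixed 01111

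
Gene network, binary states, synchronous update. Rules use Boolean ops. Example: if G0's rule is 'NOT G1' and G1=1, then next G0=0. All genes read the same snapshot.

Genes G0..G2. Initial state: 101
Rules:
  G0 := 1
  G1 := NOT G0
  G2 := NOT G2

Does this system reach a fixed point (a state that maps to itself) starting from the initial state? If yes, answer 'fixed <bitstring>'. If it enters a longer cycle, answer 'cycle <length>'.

Step 0: 101
Step 1: G0=1(const) G1=NOT G0=NOT 1=0 G2=NOT G2=NOT 1=0 -> 100
Step 2: G0=1(const) G1=NOT G0=NOT 1=0 G2=NOT G2=NOT 0=1 -> 101
Cycle of length 2 starting at step 0 -> no fixed point

Answer: cycle 2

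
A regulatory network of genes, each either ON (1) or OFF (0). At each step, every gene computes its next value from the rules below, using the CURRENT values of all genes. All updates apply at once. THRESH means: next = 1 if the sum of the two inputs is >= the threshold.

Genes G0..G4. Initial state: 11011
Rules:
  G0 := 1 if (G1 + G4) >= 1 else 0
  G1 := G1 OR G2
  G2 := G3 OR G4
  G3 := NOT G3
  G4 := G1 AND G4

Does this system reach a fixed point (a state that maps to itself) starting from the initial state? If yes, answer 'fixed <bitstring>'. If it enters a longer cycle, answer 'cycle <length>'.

Step 0: 11011
Step 1: G0=(1+1>=1)=1 G1=G1|G2=1|0=1 G2=G3|G4=1|1=1 G3=NOT G3=NOT 1=0 G4=G1&G4=1&1=1 -> 11101
Step 2: G0=(1+1>=1)=1 G1=G1|G2=1|1=1 G2=G3|G4=0|1=1 G3=NOT G3=NOT 0=1 G4=G1&G4=1&1=1 -> 11111
Step 3: G0=(1+1>=1)=1 G1=G1|G2=1|1=1 G2=G3|G4=1|1=1 G3=NOT G3=NOT 1=0 G4=G1&G4=1&1=1 -> 11101
Cycle of length 2 starting at step 1 -> no fixed point

Answer: cycle 2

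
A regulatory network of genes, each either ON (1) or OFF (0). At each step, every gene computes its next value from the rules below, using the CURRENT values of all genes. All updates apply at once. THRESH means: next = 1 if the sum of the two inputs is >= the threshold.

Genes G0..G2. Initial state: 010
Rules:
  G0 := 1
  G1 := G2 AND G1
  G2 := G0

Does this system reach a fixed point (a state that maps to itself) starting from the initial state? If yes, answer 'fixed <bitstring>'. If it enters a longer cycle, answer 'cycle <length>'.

Answer: fixed 101

Derivation:
Step 0: 010
Step 1: G0=1(const) G1=G2&G1=0&1=0 G2=G0=0 -> 100
Step 2: G0=1(const) G1=G2&G1=0&0=0 G2=G0=1 -> 101
Step 3: G0=1(const) G1=G2&G1=1&0=0 G2=G0=1 -> 101
Fixed point reached at step 2: 101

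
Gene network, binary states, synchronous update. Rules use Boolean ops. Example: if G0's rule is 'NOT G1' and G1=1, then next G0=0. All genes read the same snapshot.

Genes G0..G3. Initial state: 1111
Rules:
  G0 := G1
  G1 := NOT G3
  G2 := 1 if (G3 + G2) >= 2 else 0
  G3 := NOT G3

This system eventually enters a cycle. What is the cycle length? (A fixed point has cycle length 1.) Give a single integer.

Step 0: 1111
Step 1: G0=G1=1 G1=NOT G3=NOT 1=0 G2=(1+1>=2)=1 G3=NOT G3=NOT 1=0 -> 1010
Step 2: G0=G1=0 G1=NOT G3=NOT 0=1 G2=(0+1>=2)=0 G3=NOT G3=NOT 0=1 -> 0101
Step 3: G0=G1=1 G1=NOT G3=NOT 1=0 G2=(1+0>=2)=0 G3=NOT G3=NOT 1=0 -> 1000
Step 4: G0=G1=0 G1=NOT G3=NOT 0=1 G2=(0+0>=2)=0 G3=NOT G3=NOT 0=1 -> 0101
State from step 4 equals state from step 2 -> cycle length 2

Answer: 2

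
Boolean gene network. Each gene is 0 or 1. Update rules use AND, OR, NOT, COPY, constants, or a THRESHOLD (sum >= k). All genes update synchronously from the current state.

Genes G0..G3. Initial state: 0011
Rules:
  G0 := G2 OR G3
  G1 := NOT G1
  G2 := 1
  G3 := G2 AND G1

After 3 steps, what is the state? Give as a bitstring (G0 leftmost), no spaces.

Step 1: G0=G2|G3=1|1=1 G1=NOT G1=NOT 0=1 G2=1(const) G3=G2&G1=1&0=0 -> 1110
Step 2: G0=G2|G3=1|0=1 G1=NOT G1=NOT 1=0 G2=1(const) G3=G2&G1=1&1=1 -> 1011
Step 3: G0=G2|G3=1|1=1 G1=NOT G1=NOT 0=1 G2=1(const) G3=G2&G1=1&0=0 -> 1110

1110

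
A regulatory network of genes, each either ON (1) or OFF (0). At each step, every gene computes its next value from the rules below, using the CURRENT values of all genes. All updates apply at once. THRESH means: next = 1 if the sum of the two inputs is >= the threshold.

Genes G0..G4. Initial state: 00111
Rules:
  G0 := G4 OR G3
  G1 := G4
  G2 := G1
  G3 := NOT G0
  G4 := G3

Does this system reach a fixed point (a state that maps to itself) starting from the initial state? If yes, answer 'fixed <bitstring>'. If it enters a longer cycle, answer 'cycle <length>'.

Step 0: 00111
Step 1: G0=G4|G3=1|1=1 G1=G4=1 G2=G1=0 G3=NOT G0=NOT 0=1 G4=G3=1 -> 11011
Step 2: G0=G4|G3=1|1=1 G1=G4=1 G2=G1=1 G3=NOT G0=NOT 1=0 G4=G3=1 -> 11101
Step 3: G0=G4|G3=1|0=1 G1=G4=1 G2=G1=1 G3=NOT G0=NOT 1=0 G4=G3=0 -> 11100
Step 4: G0=G4|G3=0|0=0 G1=G4=0 G2=G1=1 G3=NOT G0=NOT 1=0 G4=G3=0 -> 00100
Step 5: G0=G4|G3=0|0=0 G1=G4=0 G2=G1=0 G3=NOT G0=NOT 0=1 G4=G3=0 -> 00010
Step 6: G0=G4|G3=0|1=1 G1=G4=0 G2=G1=0 G3=NOT G0=NOT 0=1 G4=G3=1 -> 10011
Step 7: G0=G4|G3=1|1=1 G1=G4=1 G2=G1=0 G3=NOT G0=NOT 1=0 G4=G3=1 -> 11001
Step 8: G0=G4|G3=1|0=1 G1=G4=1 G2=G1=1 G3=NOT G0=NOT 1=0 G4=G3=0 -> 11100
Cycle of length 5 starting at step 3 -> no fixed point

Answer: cycle 5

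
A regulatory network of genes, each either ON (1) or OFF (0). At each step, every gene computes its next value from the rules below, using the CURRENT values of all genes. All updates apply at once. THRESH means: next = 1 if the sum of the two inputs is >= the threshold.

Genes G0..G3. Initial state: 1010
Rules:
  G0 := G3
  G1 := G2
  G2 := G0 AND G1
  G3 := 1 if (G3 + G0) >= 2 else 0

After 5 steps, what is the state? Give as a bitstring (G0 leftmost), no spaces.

Step 1: G0=G3=0 G1=G2=1 G2=G0&G1=1&0=0 G3=(0+1>=2)=0 -> 0100
Step 2: G0=G3=0 G1=G2=0 G2=G0&G1=0&1=0 G3=(0+0>=2)=0 -> 0000
Step 3: G0=G3=0 G1=G2=0 G2=G0&G1=0&0=0 G3=(0+0>=2)=0 -> 0000
Step 4: G0=G3=0 G1=G2=0 G2=G0&G1=0&0=0 G3=(0+0>=2)=0 -> 0000
Step 5: G0=G3=0 G1=G2=0 G2=G0&G1=0&0=0 G3=(0+0>=2)=0 -> 0000

0000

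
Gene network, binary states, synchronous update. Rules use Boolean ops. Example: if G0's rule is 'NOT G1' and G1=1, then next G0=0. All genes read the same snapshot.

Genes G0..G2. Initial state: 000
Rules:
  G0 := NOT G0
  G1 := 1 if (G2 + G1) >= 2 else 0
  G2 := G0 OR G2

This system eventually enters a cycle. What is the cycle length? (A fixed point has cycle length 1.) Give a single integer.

Step 0: 000
Step 1: G0=NOT G0=NOT 0=1 G1=(0+0>=2)=0 G2=G0|G2=0|0=0 -> 100
Step 2: G0=NOT G0=NOT 1=0 G1=(0+0>=2)=0 G2=G0|G2=1|0=1 -> 001
Step 3: G0=NOT G0=NOT 0=1 G1=(1+0>=2)=0 G2=G0|G2=0|1=1 -> 101
Step 4: G0=NOT G0=NOT 1=0 G1=(1+0>=2)=0 G2=G0|G2=1|1=1 -> 001
State from step 4 equals state from step 2 -> cycle length 2

Answer: 2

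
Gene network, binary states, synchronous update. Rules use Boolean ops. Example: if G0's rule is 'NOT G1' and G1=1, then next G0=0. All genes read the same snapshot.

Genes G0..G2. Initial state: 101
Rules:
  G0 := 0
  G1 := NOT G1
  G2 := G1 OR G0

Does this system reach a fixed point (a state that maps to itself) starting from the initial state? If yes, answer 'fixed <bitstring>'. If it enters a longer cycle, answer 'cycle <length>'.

Answer: cycle 2

Derivation:
Step 0: 101
Step 1: G0=0(const) G1=NOT G1=NOT 0=1 G2=G1|G0=0|1=1 -> 011
Step 2: G0=0(const) G1=NOT G1=NOT 1=0 G2=G1|G0=1|0=1 -> 001
Step 3: G0=0(const) G1=NOT G1=NOT 0=1 G2=G1|G0=0|0=0 -> 010
Step 4: G0=0(const) G1=NOT G1=NOT 1=0 G2=G1|G0=1|0=1 -> 001
Cycle of length 2 starting at step 2 -> no fixed point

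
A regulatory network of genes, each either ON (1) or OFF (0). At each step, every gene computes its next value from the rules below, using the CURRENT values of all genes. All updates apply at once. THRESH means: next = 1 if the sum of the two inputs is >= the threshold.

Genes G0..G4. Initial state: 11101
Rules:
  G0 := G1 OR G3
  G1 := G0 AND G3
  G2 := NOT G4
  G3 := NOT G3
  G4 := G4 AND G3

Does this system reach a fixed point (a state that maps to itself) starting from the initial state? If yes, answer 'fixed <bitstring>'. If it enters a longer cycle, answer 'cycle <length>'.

Step 0: 11101
Step 1: G0=G1|G3=1|0=1 G1=G0&G3=1&0=0 G2=NOT G4=NOT 1=0 G3=NOT G3=NOT 0=1 G4=G4&G3=1&0=0 -> 10010
Step 2: G0=G1|G3=0|1=1 G1=G0&G3=1&1=1 G2=NOT G4=NOT 0=1 G3=NOT G3=NOT 1=0 G4=G4&G3=0&1=0 -> 11100
Step 3: G0=G1|G3=1|0=1 G1=G0&G3=1&0=0 G2=NOT G4=NOT 0=1 G3=NOT G3=NOT 0=1 G4=G4&G3=0&0=0 -> 10110
Step 4: G0=G1|G3=0|1=1 G1=G0&G3=1&1=1 G2=NOT G4=NOT 0=1 G3=NOT G3=NOT 1=0 G4=G4&G3=0&1=0 -> 11100
Cycle of length 2 starting at step 2 -> no fixed point

Answer: cycle 2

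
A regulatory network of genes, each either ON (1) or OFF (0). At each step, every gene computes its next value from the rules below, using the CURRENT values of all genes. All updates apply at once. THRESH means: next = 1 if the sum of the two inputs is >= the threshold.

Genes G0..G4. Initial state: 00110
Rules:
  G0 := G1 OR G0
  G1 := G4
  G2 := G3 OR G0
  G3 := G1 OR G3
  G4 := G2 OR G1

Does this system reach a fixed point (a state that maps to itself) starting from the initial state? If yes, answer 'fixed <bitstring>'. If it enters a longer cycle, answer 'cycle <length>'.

Answer: fixed 11111

Derivation:
Step 0: 00110
Step 1: G0=G1|G0=0|0=0 G1=G4=0 G2=G3|G0=1|0=1 G3=G1|G3=0|1=1 G4=G2|G1=1|0=1 -> 00111
Step 2: G0=G1|G0=0|0=0 G1=G4=1 G2=G3|G0=1|0=1 G3=G1|G3=0|1=1 G4=G2|G1=1|0=1 -> 01111
Step 3: G0=G1|G0=1|0=1 G1=G4=1 G2=G3|G0=1|0=1 G3=G1|G3=1|1=1 G4=G2|G1=1|1=1 -> 11111
Step 4: G0=G1|G0=1|1=1 G1=G4=1 G2=G3|G0=1|1=1 G3=G1|G3=1|1=1 G4=G2|G1=1|1=1 -> 11111
Fixed point reached at step 3: 11111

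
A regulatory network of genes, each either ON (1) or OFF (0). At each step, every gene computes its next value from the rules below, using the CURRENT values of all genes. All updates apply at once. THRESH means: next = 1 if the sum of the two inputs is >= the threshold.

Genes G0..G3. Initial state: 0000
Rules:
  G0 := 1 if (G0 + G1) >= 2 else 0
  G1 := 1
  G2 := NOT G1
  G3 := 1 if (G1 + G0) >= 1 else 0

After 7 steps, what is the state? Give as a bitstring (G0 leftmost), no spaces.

Step 1: G0=(0+0>=2)=0 G1=1(const) G2=NOT G1=NOT 0=1 G3=(0+0>=1)=0 -> 0110
Step 2: G0=(0+1>=2)=0 G1=1(const) G2=NOT G1=NOT 1=0 G3=(1+0>=1)=1 -> 0101
Step 3: G0=(0+1>=2)=0 G1=1(const) G2=NOT G1=NOT 1=0 G3=(1+0>=1)=1 -> 0101
Step 4: G0=(0+1>=2)=0 G1=1(const) G2=NOT G1=NOT 1=0 G3=(1+0>=1)=1 -> 0101
Step 5: G0=(0+1>=2)=0 G1=1(const) G2=NOT G1=NOT 1=0 G3=(1+0>=1)=1 -> 0101
Step 6: G0=(0+1>=2)=0 G1=1(const) G2=NOT G1=NOT 1=0 G3=(1+0>=1)=1 -> 0101
Step 7: G0=(0+1>=2)=0 G1=1(const) G2=NOT G1=NOT 1=0 G3=(1+0>=1)=1 -> 0101

0101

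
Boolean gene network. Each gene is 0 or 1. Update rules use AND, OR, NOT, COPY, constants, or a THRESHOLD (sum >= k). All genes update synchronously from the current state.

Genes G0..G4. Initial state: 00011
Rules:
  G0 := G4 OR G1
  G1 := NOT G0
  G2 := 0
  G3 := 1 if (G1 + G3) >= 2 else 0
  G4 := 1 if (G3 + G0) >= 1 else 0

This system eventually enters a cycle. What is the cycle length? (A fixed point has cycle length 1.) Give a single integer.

Answer: 1

Derivation:
Step 0: 00011
Step 1: G0=G4|G1=1|0=1 G1=NOT G0=NOT 0=1 G2=0(const) G3=(0+1>=2)=0 G4=(1+0>=1)=1 -> 11001
Step 2: G0=G4|G1=1|1=1 G1=NOT G0=NOT 1=0 G2=0(const) G3=(1+0>=2)=0 G4=(0+1>=1)=1 -> 10001
Step 3: G0=G4|G1=1|0=1 G1=NOT G0=NOT 1=0 G2=0(const) G3=(0+0>=2)=0 G4=(0+1>=1)=1 -> 10001
State from step 3 equals state from step 2 -> cycle length 1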